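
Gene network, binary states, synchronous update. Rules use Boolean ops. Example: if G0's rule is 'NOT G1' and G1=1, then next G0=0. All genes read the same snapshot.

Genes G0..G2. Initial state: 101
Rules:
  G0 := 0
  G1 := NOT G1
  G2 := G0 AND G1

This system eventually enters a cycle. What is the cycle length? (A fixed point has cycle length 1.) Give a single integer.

Answer: 2

Derivation:
Step 0: 101
Step 1: G0=0(const) G1=NOT G1=NOT 0=1 G2=G0&G1=1&0=0 -> 010
Step 2: G0=0(const) G1=NOT G1=NOT 1=0 G2=G0&G1=0&1=0 -> 000
Step 3: G0=0(const) G1=NOT G1=NOT 0=1 G2=G0&G1=0&0=0 -> 010
State from step 3 equals state from step 1 -> cycle length 2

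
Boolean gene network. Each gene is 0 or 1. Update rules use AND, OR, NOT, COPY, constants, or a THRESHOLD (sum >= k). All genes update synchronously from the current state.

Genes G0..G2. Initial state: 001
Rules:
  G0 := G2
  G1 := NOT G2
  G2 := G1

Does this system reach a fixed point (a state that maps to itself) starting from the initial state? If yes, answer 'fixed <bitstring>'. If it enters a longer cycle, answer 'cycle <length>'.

Answer: cycle 4

Derivation:
Step 0: 001
Step 1: G0=G2=1 G1=NOT G2=NOT 1=0 G2=G1=0 -> 100
Step 2: G0=G2=0 G1=NOT G2=NOT 0=1 G2=G1=0 -> 010
Step 3: G0=G2=0 G1=NOT G2=NOT 0=1 G2=G1=1 -> 011
Step 4: G0=G2=1 G1=NOT G2=NOT 1=0 G2=G1=1 -> 101
Step 5: G0=G2=1 G1=NOT G2=NOT 1=0 G2=G1=0 -> 100
Cycle of length 4 starting at step 1 -> no fixed point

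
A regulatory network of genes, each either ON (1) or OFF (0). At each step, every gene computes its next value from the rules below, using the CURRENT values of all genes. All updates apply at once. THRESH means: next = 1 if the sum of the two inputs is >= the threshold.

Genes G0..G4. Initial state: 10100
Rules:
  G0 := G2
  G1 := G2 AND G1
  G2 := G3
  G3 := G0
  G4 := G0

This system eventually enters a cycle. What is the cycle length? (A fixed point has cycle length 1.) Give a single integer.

Step 0: 10100
Step 1: G0=G2=1 G1=G2&G1=1&0=0 G2=G3=0 G3=G0=1 G4=G0=1 -> 10011
Step 2: G0=G2=0 G1=G2&G1=0&0=0 G2=G3=1 G3=G0=1 G4=G0=1 -> 00111
Step 3: G0=G2=1 G1=G2&G1=1&0=0 G2=G3=1 G3=G0=0 G4=G0=0 -> 10100
State from step 3 equals state from step 0 -> cycle length 3

Answer: 3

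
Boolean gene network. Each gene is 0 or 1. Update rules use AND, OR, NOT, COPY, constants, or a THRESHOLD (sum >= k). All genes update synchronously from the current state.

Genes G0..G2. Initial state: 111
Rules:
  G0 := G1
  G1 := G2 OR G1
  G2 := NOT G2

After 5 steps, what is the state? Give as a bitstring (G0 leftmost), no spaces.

Step 1: G0=G1=1 G1=G2|G1=1|1=1 G2=NOT G2=NOT 1=0 -> 110
Step 2: G0=G1=1 G1=G2|G1=0|1=1 G2=NOT G2=NOT 0=1 -> 111
Step 3: G0=G1=1 G1=G2|G1=1|1=1 G2=NOT G2=NOT 1=0 -> 110
Step 4: G0=G1=1 G1=G2|G1=0|1=1 G2=NOT G2=NOT 0=1 -> 111
Step 5: G0=G1=1 G1=G2|G1=1|1=1 G2=NOT G2=NOT 1=0 -> 110

110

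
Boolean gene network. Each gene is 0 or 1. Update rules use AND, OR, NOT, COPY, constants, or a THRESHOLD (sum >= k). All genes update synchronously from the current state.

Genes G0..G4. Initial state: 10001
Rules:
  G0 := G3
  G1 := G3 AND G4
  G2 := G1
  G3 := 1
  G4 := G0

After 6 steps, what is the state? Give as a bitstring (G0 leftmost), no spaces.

Step 1: G0=G3=0 G1=G3&G4=0&1=0 G2=G1=0 G3=1(const) G4=G0=1 -> 00011
Step 2: G0=G3=1 G1=G3&G4=1&1=1 G2=G1=0 G3=1(const) G4=G0=0 -> 11010
Step 3: G0=G3=1 G1=G3&G4=1&0=0 G2=G1=1 G3=1(const) G4=G0=1 -> 10111
Step 4: G0=G3=1 G1=G3&G4=1&1=1 G2=G1=0 G3=1(const) G4=G0=1 -> 11011
Step 5: G0=G3=1 G1=G3&G4=1&1=1 G2=G1=1 G3=1(const) G4=G0=1 -> 11111
Step 6: G0=G3=1 G1=G3&G4=1&1=1 G2=G1=1 G3=1(const) G4=G0=1 -> 11111

11111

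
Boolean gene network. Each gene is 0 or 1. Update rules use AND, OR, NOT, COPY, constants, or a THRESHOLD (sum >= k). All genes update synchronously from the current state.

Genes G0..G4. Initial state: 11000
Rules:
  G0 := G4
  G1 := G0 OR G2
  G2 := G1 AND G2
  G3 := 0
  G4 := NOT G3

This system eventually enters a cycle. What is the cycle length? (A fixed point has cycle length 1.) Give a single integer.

Step 0: 11000
Step 1: G0=G4=0 G1=G0|G2=1|0=1 G2=G1&G2=1&0=0 G3=0(const) G4=NOT G3=NOT 0=1 -> 01001
Step 2: G0=G4=1 G1=G0|G2=0|0=0 G2=G1&G2=1&0=0 G3=0(const) G4=NOT G3=NOT 0=1 -> 10001
Step 3: G0=G4=1 G1=G0|G2=1|0=1 G2=G1&G2=0&0=0 G3=0(const) G4=NOT G3=NOT 0=1 -> 11001
Step 4: G0=G4=1 G1=G0|G2=1|0=1 G2=G1&G2=1&0=0 G3=0(const) G4=NOT G3=NOT 0=1 -> 11001
State from step 4 equals state from step 3 -> cycle length 1

Answer: 1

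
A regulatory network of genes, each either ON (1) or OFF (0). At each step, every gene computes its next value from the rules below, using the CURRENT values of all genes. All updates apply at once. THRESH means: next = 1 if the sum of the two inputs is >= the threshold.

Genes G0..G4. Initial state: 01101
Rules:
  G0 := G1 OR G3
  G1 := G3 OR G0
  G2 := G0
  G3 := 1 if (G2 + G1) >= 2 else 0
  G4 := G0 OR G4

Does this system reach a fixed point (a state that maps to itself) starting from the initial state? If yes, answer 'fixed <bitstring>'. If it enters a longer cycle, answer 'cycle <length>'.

Step 0: 01101
Step 1: G0=G1|G3=1|0=1 G1=G3|G0=0|0=0 G2=G0=0 G3=(1+1>=2)=1 G4=G0|G4=0|1=1 -> 10011
Step 2: G0=G1|G3=0|1=1 G1=G3|G0=1|1=1 G2=G0=1 G3=(0+0>=2)=0 G4=G0|G4=1|1=1 -> 11101
Step 3: G0=G1|G3=1|0=1 G1=G3|G0=0|1=1 G2=G0=1 G3=(1+1>=2)=1 G4=G0|G4=1|1=1 -> 11111
Step 4: G0=G1|G3=1|1=1 G1=G3|G0=1|1=1 G2=G0=1 G3=(1+1>=2)=1 G4=G0|G4=1|1=1 -> 11111
Fixed point reached at step 3: 11111

Answer: fixed 11111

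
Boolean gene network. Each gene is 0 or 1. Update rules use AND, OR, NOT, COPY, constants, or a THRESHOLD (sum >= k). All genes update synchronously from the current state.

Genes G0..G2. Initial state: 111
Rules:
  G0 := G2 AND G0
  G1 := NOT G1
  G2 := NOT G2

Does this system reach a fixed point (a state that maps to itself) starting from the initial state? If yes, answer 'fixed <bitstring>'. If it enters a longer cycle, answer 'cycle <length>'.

Step 0: 111
Step 1: G0=G2&G0=1&1=1 G1=NOT G1=NOT 1=0 G2=NOT G2=NOT 1=0 -> 100
Step 2: G0=G2&G0=0&1=0 G1=NOT G1=NOT 0=1 G2=NOT G2=NOT 0=1 -> 011
Step 3: G0=G2&G0=1&0=0 G1=NOT G1=NOT 1=0 G2=NOT G2=NOT 1=0 -> 000
Step 4: G0=G2&G0=0&0=0 G1=NOT G1=NOT 0=1 G2=NOT G2=NOT 0=1 -> 011
Cycle of length 2 starting at step 2 -> no fixed point

Answer: cycle 2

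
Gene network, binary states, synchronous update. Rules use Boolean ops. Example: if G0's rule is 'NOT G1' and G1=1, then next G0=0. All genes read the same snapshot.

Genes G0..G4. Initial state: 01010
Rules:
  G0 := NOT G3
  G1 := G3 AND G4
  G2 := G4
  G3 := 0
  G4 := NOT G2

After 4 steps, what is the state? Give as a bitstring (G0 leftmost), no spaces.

Step 1: G0=NOT G3=NOT 1=0 G1=G3&G4=1&0=0 G2=G4=0 G3=0(const) G4=NOT G2=NOT 0=1 -> 00001
Step 2: G0=NOT G3=NOT 0=1 G1=G3&G4=0&1=0 G2=G4=1 G3=0(const) G4=NOT G2=NOT 0=1 -> 10101
Step 3: G0=NOT G3=NOT 0=1 G1=G3&G4=0&1=0 G2=G4=1 G3=0(const) G4=NOT G2=NOT 1=0 -> 10100
Step 4: G0=NOT G3=NOT 0=1 G1=G3&G4=0&0=0 G2=G4=0 G3=0(const) G4=NOT G2=NOT 1=0 -> 10000

10000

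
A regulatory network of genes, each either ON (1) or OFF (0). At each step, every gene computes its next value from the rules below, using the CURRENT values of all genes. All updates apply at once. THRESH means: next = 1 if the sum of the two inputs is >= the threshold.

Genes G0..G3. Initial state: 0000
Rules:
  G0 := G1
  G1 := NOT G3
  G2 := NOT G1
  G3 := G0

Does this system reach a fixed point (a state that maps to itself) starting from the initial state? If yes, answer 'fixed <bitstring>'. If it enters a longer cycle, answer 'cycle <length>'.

Step 0: 0000
Step 1: G0=G1=0 G1=NOT G3=NOT 0=1 G2=NOT G1=NOT 0=1 G3=G0=0 -> 0110
Step 2: G0=G1=1 G1=NOT G3=NOT 0=1 G2=NOT G1=NOT 1=0 G3=G0=0 -> 1100
Step 3: G0=G1=1 G1=NOT G3=NOT 0=1 G2=NOT G1=NOT 1=0 G3=G0=1 -> 1101
Step 4: G0=G1=1 G1=NOT G3=NOT 1=0 G2=NOT G1=NOT 1=0 G3=G0=1 -> 1001
Step 5: G0=G1=0 G1=NOT G3=NOT 1=0 G2=NOT G1=NOT 0=1 G3=G0=1 -> 0011
Step 6: G0=G1=0 G1=NOT G3=NOT 1=0 G2=NOT G1=NOT 0=1 G3=G0=0 -> 0010
Step 7: G0=G1=0 G1=NOT G3=NOT 0=1 G2=NOT G1=NOT 0=1 G3=G0=0 -> 0110
Cycle of length 6 starting at step 1 -> no fixed point

Answer: cycle 6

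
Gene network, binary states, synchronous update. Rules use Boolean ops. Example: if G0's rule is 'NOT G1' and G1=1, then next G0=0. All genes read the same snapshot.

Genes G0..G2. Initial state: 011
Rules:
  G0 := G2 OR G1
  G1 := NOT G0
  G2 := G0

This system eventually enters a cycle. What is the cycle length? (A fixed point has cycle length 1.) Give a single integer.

Answer: 1

Derivation:
Step 0: 011
Step 1: G0=G2|G1=1|1=1 G1=NOT G0=NOT 0=1 G2=G0=0 -> 110
Step 2: G0=G2|G1=0|1=1 G1=NOT G0=NOT 1=0 G2=G0=1 -> 101
Step 3: G0=G2|G1=1|0=1 G1=NOT G0=NOT 1=0 G2=G0=1 -> 101
State from step 3 equals state from step 2 -> cycle length 1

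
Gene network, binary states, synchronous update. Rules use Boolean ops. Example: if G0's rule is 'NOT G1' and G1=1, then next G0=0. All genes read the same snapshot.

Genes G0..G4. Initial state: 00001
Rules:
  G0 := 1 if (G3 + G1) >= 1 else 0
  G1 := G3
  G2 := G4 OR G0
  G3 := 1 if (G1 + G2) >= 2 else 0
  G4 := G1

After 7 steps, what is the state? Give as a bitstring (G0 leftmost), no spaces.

Step 1: G0=(0+0>=1)=0 G1=G3=0 G2=G4|G0=1|0=1 G3=(0+0>=2)=0 G4=G1=0 -> 00100
Step 2: G0=(0+0>=1)=0 G1=G3=0 G2=G4|G0=0|0=0 G3=(0+1>=2)=0 G4=G1=0 -> 00000
Step 3: G0=(0+0>=1)=0 G1=G3=0 G2=G4|G0=0|0=0 G3=(0+0>=2)=0 G4=G1=0 -> 00000
Step 4: G0=(0+0>=1)=0 G1=G3=0 G2=G4|G0=0|0=0 G3=(0+0>=2)=0 G4=G1=0 -> 00000
Step 5: G0=(0+0>=1)=0 G1=G3=0 G2=G4|G0=0|0=0 G3=(0+0>=2)=0 G4=G1=0 -> 00000
Step 6: G0=(0+0>=1)=0 G1=G3=0 G2=G4|G0=0|0=0 G3=(0+0>=2)=0 G4=G1=0 -> 00000
Step 7: G0=(0+0>=1)=0 G1=G3=0 G2=G4|G0=0|0=0 G3=(0+0>=2)=0 G4=G1=0 -> 00000

00000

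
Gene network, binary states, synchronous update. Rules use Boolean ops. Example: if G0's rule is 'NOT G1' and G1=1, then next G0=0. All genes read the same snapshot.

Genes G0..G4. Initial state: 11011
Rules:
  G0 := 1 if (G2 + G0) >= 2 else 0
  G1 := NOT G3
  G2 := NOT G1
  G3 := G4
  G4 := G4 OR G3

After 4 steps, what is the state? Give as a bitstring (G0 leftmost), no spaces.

Step 1: G0=(0+1>=2)=0 G1=NOT G3=NOT 1=0 G2=NOT G1=NOT 1=0 G3=G4=1 G4=G4|G3=1|1=1 -> 00011
Step 2: G0=(0+0>=2)=0 G1=NOT G3=NOT 1=0 G2=NOT G1=NOT 0=1 G3=G4=1 G4=G4|G3=1|1=1 -> 00111
Step 3: G0=(1+0>=2)=0 G1=NOT G3=NOT 1=0 G2=NOT G1=NOT 0=1 G3=G4=1 G4=G4|G3=1|1=1 -> 00111
Step 4: G0=(1+0>=2)=0 G1=NOT G3=NOT 1=0 G2=NOT G1=NOT 0=1 G3=G4=1 G4=G4|G3=1|1=1 -> 00111

00111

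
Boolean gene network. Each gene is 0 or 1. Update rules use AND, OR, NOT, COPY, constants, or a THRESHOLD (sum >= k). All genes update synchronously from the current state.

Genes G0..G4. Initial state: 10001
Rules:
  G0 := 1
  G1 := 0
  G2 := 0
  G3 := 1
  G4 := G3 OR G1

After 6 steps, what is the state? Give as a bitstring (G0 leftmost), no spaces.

Step 1: G0=1(const) G1=0(const) G2=0(const) G3=1(const) G4=G3|G1=0|0=0 -> 10010
Step 2: G0=1(const) G1=0(const) G2=0(const) G3=1(const) G4=G3|G1=1|0=1 -> 10011
Step 3: G0=1(const) G1=0(const) G2=0(const) G3=1(const) G4=G3|G1=1|0=1 -> 10011
Step 4: G0=1(const) G1=0(const) G2=0(const) G3=1(const) G4=G3|G1=1|0=1 -> 10011
Step 5: G0=1(const) G1=0(const) G2=0(const) G3=1(const) G4=G3|G1=1|0=1 -> 10011
Step 6: G0=1(const) G1=0(const) G2=0(const) G3=1(const) G4=G3|G1=1|0=1 -> 10011

10011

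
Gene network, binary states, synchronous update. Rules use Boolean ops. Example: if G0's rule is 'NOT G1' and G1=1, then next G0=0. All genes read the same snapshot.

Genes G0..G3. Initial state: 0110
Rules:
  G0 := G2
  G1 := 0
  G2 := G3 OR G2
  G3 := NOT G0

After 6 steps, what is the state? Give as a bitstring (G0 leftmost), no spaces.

Step 1: G0=G2=1 G1=0(const) G2=G3|G2=0|1=1 G3=NOT G0=NOT 0=1 -> 1011
Step 2: G0=G2=1 G1=0(const) G2=G3|G2=1|1=1 G3=NOT G0=NOT 1=0 -> 1010
Step 3: G0=G2=1 G1=0(const) G2=G3|G2=0|1=1 G3=NOT G0=NOT 1=0 -> 1010
Step 4: G0=G2=1 G1=0(const) G2=G3|G2=0|1=1 G3=NOT G0=NOT 1=0 -> 1010
Step 5: G0=G2=1 G1=0(const) G2=G3|G2=0|1=1 G3=NOT G0=NOT 1=0 -> 1010
Step 6: G0=G2=1 G1=0(const) G2=G3|G2=0|1=1 G3=NOT G0=NOT 1=0 -> 1010

1010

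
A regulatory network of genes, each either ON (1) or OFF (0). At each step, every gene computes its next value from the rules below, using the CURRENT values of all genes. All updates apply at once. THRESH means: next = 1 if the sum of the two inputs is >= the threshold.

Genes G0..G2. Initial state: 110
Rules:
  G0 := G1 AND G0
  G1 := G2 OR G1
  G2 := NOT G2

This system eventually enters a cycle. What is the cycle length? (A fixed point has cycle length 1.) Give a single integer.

Step 0: 110
Step 1: G0=G1&G0=1&1=1 G1=G2|G1=0|1=1 G2=NOT G2=NOT 0=1 -> 111
Step 2: G0=G1&G0=1&1=1 G1=G2|G1=1|1=1 G2=NOT G2=NOT 1=0 -> 110
State from step 2 equals state from step 0 -> cycle length 2

Answer: 2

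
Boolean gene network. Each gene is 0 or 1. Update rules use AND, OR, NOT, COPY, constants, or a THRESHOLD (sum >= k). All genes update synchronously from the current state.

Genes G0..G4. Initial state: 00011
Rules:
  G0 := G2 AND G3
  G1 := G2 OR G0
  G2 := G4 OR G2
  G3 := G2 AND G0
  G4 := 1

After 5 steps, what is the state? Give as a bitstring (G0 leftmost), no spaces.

Step 1: G0=G2&G3=0&1=0 G1=G2|G0=0|0=0 G2=G4|G2=1|0=1 G3=G2&G0=0&0=0 G4=1(const) -> 00101
Step 2: G0=G2&G3=1&0=0 G1=G2|G0=1|0=1 G2=G4|G2=1|1=1 G3=G2&G0=1&0=0 G4=1(const) -> 01101
Step 3: G0=G2&G3=1&0=0 G1=G2|G0=1|0=1 G2=G4|G2=1|1=1 G3=G2&G0=1&0=0 G4=1(const) -> 01101
Step 4: G0=G2&G3=1&0=0 G1=G2|G0=1|0=1 G2=G4|G2=1|1=1 G3=G2&G0=1&0=0 G4=1(const) -> 01101
Step 5: G0=G2&G3=1&0=0 G1=G2|G0=1|0=1 G2=G4|G2=1|1=1 G3=G2&G0=1&0=0 G4=1(const) -> 01101

01101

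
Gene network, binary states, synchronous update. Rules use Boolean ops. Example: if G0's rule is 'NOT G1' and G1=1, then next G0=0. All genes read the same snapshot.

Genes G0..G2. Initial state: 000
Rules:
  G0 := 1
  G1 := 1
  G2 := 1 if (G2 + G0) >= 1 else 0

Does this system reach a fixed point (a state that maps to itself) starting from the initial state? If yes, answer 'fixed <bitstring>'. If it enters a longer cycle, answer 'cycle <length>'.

Answer: fixed 111

Derivation:
Step 0: 000
Step 1: G0=1(const) G1=1(const) G2=(0+0>=1)=0 -> 110
Step 2: G0=1(const) G1=1(const) G2=(0+1>=1)=1 -> 111
Step 3: G0=1(const) G1=1(const) G2=(1+1>=1)=1 -> 111
Fixed point reached at step 2: 111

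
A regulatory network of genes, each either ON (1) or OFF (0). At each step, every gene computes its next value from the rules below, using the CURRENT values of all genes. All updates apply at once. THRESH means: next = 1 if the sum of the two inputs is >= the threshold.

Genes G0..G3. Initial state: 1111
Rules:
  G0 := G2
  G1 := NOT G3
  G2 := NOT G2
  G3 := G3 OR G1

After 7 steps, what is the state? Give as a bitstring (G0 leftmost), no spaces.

Step 1: G0=G2=1 G1=NOT G3=NOT 1=0 G2=NOT G2=NOT 1=0 G3=G3|G1=1|1=1 -> 1001
Step 2: G0=G2=0 G1=NOT G3=NOT 1=0 G2=NOT G2=NOT 0=1 G3=G3|G1=1|0=1 -> 0011
Step 3: G0=G2=1 G1=NOT G3=NOT 1=0 G2=NOT G2=NOT 1=0 G3=G3|G1=1|0=1 -> 1001
Step 4: G0=G2=0 G1=NOT G3=NOT 1=0 G2=NOT G2=NOT 0=1 G3=G3|G1=1|0=1 -> 0011
Step 5: G0=G2=1 G1=NOT G3=NOT 1=0 G2=NOT G2=NOT 1=0 G3=G3|G1=1|0=1 -> 1001
Step 6: G0=G2=0 G1=NOT G3=NOT 1=0 G2=NOT G2=NOT 0=1 G3=G3|G1=1|0=1 -> 0011
Step 7: G0=G2=1 G1=NOT G3=NOT 1=0 G2=NOT G2=NOT 1=0 G3=G3|G1=1|0=1 -> 1001

1001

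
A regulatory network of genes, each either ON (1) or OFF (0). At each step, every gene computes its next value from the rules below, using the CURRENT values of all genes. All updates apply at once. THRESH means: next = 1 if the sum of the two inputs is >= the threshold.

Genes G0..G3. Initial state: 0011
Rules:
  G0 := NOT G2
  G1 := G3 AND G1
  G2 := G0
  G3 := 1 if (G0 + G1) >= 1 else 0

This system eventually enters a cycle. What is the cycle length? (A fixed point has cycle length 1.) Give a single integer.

Step 0: 0011
Step 1: G0=NOT G2=NOT 1=0 G1=G3&G1=1&0=0 G2=G0=0 G3=(0+0>=1)=0 -> 0000
Step 2: G0=NOT G2=NOT 0=1 G1=G3&G1=0&0=0 G2=G0=0 G3=(0+0>=1)=0 -> 1000
Step 3: G0=NOT G2=NOT 0=1 G1=G3&G1=0&0=0 G2=G0=1 G3=(1+0>=1)=1 -> 1011
Step 4: G0=NOT G2=NOT 1=0 G1=G3&G1=1&0=0 G2=G0=1 G3=(1+0>=1)=1 -> 0011
State from step 4 equals state from step 0 -> cycle length 4

Answer: 4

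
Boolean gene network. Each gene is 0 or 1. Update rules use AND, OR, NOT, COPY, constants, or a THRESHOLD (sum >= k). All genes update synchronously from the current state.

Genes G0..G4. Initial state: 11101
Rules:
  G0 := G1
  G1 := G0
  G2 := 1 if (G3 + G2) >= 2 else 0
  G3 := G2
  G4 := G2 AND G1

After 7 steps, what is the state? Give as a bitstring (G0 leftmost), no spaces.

Step 1: G0=G1=1 G1=G0=1 G2=(0+1>=2)=0 G3=G2=1 G4=G2&G1=1&1=1 -> 11011
Step 2: G0=G1=1 G1=G0=1 G2=(1+0>=2)=0 G3=G2=0 G4=G2&G1=0&1=0 -> 11000
Step 3: G0=G1=1 G1=G0=1 G2=(0+0>=2)=0 G3=G2=0 G4=G2&G1=0&1=0 -> 11000
Step 4: G0=G1=1 G1=G0=1 G2=(0+0>=2)=0 G3=G2=0 G4=G2&G1=0&1=0 -> 11000
Step 5: G0=G1=1 G1=G0=1 G2=(0+0>=2)=0 G3=G2=0 G4=G2&G1=0&1=0 -> 11000
Step 6: G0=G1=1 G1=G0=1 G2=(0+0>=2)=0 G3=G2=0 G4=G2&G1=0&1=0 -> 11000
Step 7: G0=G1=1 G1=G0=1 G2=(0+0>=2)=0 G3=G2=0 G4=G2&G1=0&1=0 -> 11000

11000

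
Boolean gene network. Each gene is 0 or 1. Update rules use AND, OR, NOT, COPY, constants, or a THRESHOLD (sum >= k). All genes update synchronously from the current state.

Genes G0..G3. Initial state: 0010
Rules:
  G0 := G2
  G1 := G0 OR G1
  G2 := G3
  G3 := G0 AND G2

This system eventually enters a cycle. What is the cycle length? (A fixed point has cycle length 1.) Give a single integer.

Answer: 1

Derivation:
Step 0: 0010
Step 1: G0=G2=1 G1=G0|G1=0|0=0 G2=G3=0 G3=G0&G2=0&1=0 -> 1000
Step 2: G0=G2=0 G1=G0|G1=1|0=1 G2=G3=0 G3=G0&G2=1&0=0 -> 0100
Step 3: G0=G2=0 G1=G0|G1=0|1=1 G2=G3=0 G3=G0&G2=0&0=0 -> 0100
State from step 3 equals state from step 2 -> cycle length 1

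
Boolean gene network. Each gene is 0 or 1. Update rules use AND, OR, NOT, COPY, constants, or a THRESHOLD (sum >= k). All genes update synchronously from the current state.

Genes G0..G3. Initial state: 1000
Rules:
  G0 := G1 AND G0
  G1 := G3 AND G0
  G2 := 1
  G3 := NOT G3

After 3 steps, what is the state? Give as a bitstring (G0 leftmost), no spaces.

Step 1: G0=G1&G0=0&1=0 G1=G3&G0=0&1=0 G2=1(const) G3=NOT G3=NOT 0=1 -> 0011
Step 2: G0=G1&G0=0&0=0 G1=G3&G0=1&0=0 G2=1(const) G3=NOT G3=NOT 1=0 -> 0010
Step 3: G0=G1&G0=0&0=0 G1=G3&G0=0&0=0 G2=1(const) G3=NOT G3=NOT 0=1 -> 0011

0011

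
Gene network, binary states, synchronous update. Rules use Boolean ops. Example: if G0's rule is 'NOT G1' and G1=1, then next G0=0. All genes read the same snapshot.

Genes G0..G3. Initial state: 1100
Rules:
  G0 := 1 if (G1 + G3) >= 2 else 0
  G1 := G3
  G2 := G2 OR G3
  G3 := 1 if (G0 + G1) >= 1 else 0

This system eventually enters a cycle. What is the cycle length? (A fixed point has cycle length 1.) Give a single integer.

Answer: 2

Derivation:
Step 0: 1100
Step 1: G0=(1+0>=2)=0 G1=G3=0 G2=G2|G3=0|0=0 G3=(1+1>=1)=1 -> 0001
Step 2: G0=(0+1>=2)=0 G1=G3=1 G2=G2|G3=0|1=1 G3=(0+0>=1)=0 -> 0110
Step 3: G0=(1+0>=2)=0 G1=G3=0 G2=G2|G3=1|0=1 G3=(0+1>=1)=1 -> 0011
Step 4: G0=(0+1>=2)=0 G1=G3=1 G2=G2|G3=1|1=1 G3=(0+0>=1)=0 -> 0110
State from step 4 equals state from step 2 -> cycle length 2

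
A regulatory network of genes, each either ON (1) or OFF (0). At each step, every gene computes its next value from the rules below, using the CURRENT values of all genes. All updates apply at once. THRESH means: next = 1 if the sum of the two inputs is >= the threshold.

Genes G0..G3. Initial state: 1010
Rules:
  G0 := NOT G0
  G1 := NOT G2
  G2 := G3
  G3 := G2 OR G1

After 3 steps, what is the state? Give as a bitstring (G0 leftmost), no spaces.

Step 1: G0=NOT G0=NOT 1=0 G1=NOT G2=NOT 1=0 G2=G3=0 G3=G2|G1=1|0=1 -> 0001
Step 2: G0=NOT G0=NOT 0=1 G1=NOT G2=NOT 0=1 G2=G3=1 G3=G2|G1=0|0=0 -> 1110
Step 3: G0=NOT G0=NOT 1=0 G1=NOT G2=NOT 1=0 G2=G3=0 G3=G2|G1=1|1=1 -> 0001

0001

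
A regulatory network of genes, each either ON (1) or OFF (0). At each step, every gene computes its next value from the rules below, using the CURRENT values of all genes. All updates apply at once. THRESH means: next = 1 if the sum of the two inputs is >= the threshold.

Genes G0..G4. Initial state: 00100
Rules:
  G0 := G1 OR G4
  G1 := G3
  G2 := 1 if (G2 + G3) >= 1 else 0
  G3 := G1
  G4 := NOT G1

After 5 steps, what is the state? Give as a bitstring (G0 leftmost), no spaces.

Step 1: G0=G1|G4=0|0=0 G1=G3=0 G2=(1+0>=1)=1 G3=G1=0 G4=NOT G1=NOT 0=1 -> 00101
Step 2: G0=G1|G4=0|1=1 G1=G3=0 G2=(1+0>=1)=1 G3=G1=0 G4=NOT G1=NOT 0=1 -> 10101
Step 3: G0=G1|G4=0|1=1 G1=G3=0 G2=(1+0>=1)=1 G3=G1=0 G4=NOT G1=NOT 0=1 -> 10101
Step 4: G0=G1|G4=0|1=1 G1=G3=0 G2=(1+0>=1)=1 G3=G1=0 G4=NOT G1=NOT 0=1 -> 10101
Step 5: G0=G1|G4=0|1=1 G1=G3=0 G2=(1+0>=1)=1 G3=G1=0 G4=NOT G1=NOT 0=1 -> 10101

10101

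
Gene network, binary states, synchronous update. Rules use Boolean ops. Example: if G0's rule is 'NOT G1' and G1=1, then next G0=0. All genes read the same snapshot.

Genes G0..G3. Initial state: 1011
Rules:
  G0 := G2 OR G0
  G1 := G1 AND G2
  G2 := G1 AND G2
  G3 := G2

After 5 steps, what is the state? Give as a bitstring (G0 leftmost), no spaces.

Step 1: G0=G2|G0=1|1=1 G1=G1&G2=0&1=0 G2=G1&G2=0&1=0 G3=G2=1 -> 1001
Step 2: G0=G2|G0=0|1=1 G1=G1&G2=0&0=0 G2=G1&G2=0&0=0 G3=G2=0 -> 1000
Step 3: G0=G2|G0=0|1=1 G1=G1&G2=0&0=0 G2=G1&G2=0&0=0 G3=G2=0 -> 1000
Step 4: G0=G2|G0=0|1=1 G1=G1&G2=0&0=0 G2=G1&G2=0&0=0 G3=G2=0 -> 1000
Step 5: G0=G2|G0=0|1=1 G1=G1&G2=0&0=0 G2=G1&G2=0&0=0 G3=G2=0 -> 1000

1000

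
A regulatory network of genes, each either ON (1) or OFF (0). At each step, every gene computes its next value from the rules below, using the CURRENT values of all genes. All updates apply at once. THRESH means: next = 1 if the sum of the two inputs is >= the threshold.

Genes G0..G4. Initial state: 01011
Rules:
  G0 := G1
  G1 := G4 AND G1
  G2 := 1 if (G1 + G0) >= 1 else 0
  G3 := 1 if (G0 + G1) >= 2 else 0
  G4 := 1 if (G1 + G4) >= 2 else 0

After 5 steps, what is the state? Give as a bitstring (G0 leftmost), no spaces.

Step 1: G0=G1=1 G1=G4&G1=1&1=1 G2=(1+0>=1)=1 G3=(0+1>=2)=0 G4=(1+1>=2)=1 -> 11101
Step 2: G0=G1=1 G1=G4&G1=1&1=1 G2=(1+1>=1)=1 G3=(1+1>=2)=1 G4=(1+1>=2)=1 -> 11111
Step 3: G0=G1=1 G1=G4&G1=1&1=1 G2=(1+1>=1)=1 G3=(1+1>=2)=1 G4=(1+1>=2)=1 -> 11111
Step 4: G0=G1=1 G1=G4&G1=1&1=1 G2=(1+1>=1)=1 G3=(1+1>=2)=1 G4=(1+1>=2)=1 -> 11111
Step 5: G0=G1=1 G1=G4&G1=1&1=1 G2=(1+1>=1)=1 G3=(1+1>=2)=1 G4=(1+1>=2)=1 -> 11111

11111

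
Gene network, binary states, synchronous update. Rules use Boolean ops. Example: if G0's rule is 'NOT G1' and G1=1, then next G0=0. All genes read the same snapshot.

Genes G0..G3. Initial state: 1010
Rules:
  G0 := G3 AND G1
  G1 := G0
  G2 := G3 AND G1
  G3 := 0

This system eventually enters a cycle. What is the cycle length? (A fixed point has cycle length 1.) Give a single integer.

Answer: 1

Derivation:
Step 0: 1010
Step 1: G0=G3&G1=0&0=0 G1=G0=1 G2=G3&G1=0&0=0 G3=0(const) -> 0100
Step 2: G0=G3&G1=0&1=0 G1=G0=0 G2=G3&G1=0&1=0 G3=0(const) -> 0000
Step 3: G0=G3&G1=0&0=0 G1=G0=0 G2=G3&G1=0&0=0 G3=0(const) -> 0000
State from step 3 equals state from step 2 -> cycle length 1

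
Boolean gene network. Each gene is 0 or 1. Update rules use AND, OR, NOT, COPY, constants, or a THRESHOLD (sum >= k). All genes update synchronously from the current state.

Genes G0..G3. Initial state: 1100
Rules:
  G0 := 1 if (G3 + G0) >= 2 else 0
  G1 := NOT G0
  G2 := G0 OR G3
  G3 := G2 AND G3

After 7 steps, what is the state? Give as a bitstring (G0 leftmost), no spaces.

Step 1: G0=(0+1>=2)=0 G1=NOT G0=NOT 1=0 G2=G0|G3=1|0=1 G3=G2&G3=0&0=0 -> 0010
Step 2: G0=(0+0>=2)=0 G1=NOT G0=NOT 0=1 G2=G0|G3=0|0=0 G3=G2&G3=1&0=0 -> 0100
Step 3: G0=(0+0>=2)=0 G1=NOT G0=NOT 0=1 G2=G0|G3=0|0=0 G3=G2&G3=0&0=0 -> 0100
Step 4: G0=(0+0>=2)=0 G1=NOT G0=NOT 0=1 G2=G0|G3=0|0=0 G3=G2&G3=0&0=0 -> 0100
Step 5: G0=(0+0>=2)=0 G1=NOT G0=NOT 0=1 G2=G0|G3=0|0=0 G3=G2&G3=0&0=0 -> 0100
Step 6: G0=(0+0>=2)=0 G1=NOT G0=NOT 0=1 G2=G0|G3=0|0=0 G3=G2&G3=0&0=0 -> 0100
Step 7: G0=(0+0>=2)=0 G1=NOT G0=NOT 0=1 G2=G0|G3=0|0=0 G3=G2&G3=0&0=0 -> 0100

0100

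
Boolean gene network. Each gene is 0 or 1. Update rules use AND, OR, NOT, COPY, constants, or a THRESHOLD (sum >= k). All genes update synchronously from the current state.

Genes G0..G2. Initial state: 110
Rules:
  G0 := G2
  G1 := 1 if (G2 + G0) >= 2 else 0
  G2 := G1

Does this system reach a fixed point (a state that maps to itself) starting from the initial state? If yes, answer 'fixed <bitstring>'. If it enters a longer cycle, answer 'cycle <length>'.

Step 0: 110
Step 1: G0=G2=0 G1=(0+1>=2)=0 G2=G1=1 -> 001
Step 2: G0=G2=1 G1=(1+0>=2)=0 G2=G1=0 -> 100
Step 3: G0=G2=0 G1=(0+1>=2)=0 G2=G1=0 -> 000
Step 4: G0=G2=0 G1=(0+0>=2)=0 G2=G1=0 -> 000
Fixed point reached at step 3: 000

Answer: fixed 000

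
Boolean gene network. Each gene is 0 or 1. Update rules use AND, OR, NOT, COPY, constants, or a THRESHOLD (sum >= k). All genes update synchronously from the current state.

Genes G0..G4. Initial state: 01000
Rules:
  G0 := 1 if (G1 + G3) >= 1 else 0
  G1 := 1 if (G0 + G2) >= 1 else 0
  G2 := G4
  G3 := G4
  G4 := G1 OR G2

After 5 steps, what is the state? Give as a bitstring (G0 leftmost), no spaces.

Step 1: G0=(1+0>=1)=1 G1=(0+0>=1)=0 G2=G4=0 G3=G4=0 G4=G1|G2=1|0=1 -> 10001
Step 2: G0=(0+0>=1)=0 G1=(1+0>=1)=1 G2=G4=1 G3=G4=1 G4=G1|G2=0|0=0 -> 01110
Step 3: G0=(1+1>=1)=1 G1=(0+1>=1)=1 G2=G4=0 G3=G4=0 G4=G1|G2=1|1=1 -> 11001
Step 4: G0=(1+0>=1)=1 G1=(1+0>=1)=1 G2=G4=1 G3=G4=1 G4=G1|G2=1|0=1 -> 11111
Step 5: G0=(1+1>=1)=1 G1=(1+1>=1)=1 G2=G4=1 G3=G4=1 G4=G1|G2=1|1=1 -> 11111

11111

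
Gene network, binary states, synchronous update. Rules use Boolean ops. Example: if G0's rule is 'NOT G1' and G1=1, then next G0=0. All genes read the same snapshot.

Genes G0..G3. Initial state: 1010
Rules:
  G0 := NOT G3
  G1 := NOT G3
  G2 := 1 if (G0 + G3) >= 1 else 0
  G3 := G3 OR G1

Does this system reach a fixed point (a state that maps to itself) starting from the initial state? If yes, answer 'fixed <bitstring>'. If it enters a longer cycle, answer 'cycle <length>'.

Step 0: 1010
Step 1: G0=NOT G3=NOT 0=1 G1=NOT G3=NOT 0=1 G2=(1+0>=1)=1 G3=G3|G1=0|0=0 -> 1110
Step 2: G0=NOT G3=NOT 0=1 G1=NOT G3=NOT 0=1 G2=(1+0>=1)=1 G3=G3|G1=0|1=1 -> 1111
Step 3: G0=NOT G3=NOT 1=0 G1=NOT G3=NOT 1=0 G2=(1+1>=1)=1 G3=G3|G1=1|1=1 -> 0011
Step 4: G0=NOT G3=NOT 1=0 G1=NOT G3=NOT 1=0 G2=(0+1>=1)=1 G3=G3|G1=1|0=1 -> 0011
Fixed point reached at step 3: 0011

Answer: fixed 0011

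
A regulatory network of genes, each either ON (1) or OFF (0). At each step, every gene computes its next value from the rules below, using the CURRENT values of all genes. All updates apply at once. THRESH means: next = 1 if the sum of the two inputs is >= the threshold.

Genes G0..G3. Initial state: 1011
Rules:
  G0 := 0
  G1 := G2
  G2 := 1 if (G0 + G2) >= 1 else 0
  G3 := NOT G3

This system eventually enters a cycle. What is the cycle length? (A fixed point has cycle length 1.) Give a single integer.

Step 0: 1011
Step 1: G0=0(const) G1=G2=1 G2=(1+1>=1)=1 G3=NOT G3=NOT 1=0 -> 0110
Step 2: G0=0(const) G1=G2=1 G2=(0+1>=1)=1 G3=NOT G3=NOT 0=1 -> 0111
Step 3: G0=0(const) G1=G2=1 G2=(0+1>=1)=1 G3=NOT G3=NOT 1=0 -> 0110
State from step 3 equals state from step 1 -> cycle length 2

Answer: 2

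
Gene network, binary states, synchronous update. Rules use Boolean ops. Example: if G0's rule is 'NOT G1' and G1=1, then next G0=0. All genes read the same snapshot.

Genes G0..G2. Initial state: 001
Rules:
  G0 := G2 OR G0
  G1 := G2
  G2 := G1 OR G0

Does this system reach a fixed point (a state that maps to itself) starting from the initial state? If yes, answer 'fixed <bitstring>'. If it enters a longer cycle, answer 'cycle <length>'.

Answer: fixed 111

Derivation:
Step 0: 001
Step 1: G0=G2|G0=1|0=1 G1=G2=1 G2=G1|G0=0|0=0 -> 110
Step 2: G0=G2|G0=0|1=1 G1=G2=0 G2=G1|G0=1|1=1 -> 101
Step 3: G0=G2|G0=1|1=1 G1=G2=1 G2=G1|G0=0|1=1 -> 111
Step 4: G0=G2|G0=1|1=1 G1=G2=1 G2=G1|G0=1|1=1 -> 111
Fixed point reached at step 3: 111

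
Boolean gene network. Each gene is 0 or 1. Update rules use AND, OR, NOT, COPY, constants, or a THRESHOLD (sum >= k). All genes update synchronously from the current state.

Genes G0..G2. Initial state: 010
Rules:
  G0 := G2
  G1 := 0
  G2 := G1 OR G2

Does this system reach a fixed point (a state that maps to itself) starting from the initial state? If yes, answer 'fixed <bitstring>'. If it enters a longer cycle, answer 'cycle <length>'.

Step 0: 010
Step 1: G0=G2=0 G1=0(const) G2=G1|G2=1|0=1 -> 001
Step 2: G0=G2=1 G1=0(const) G2=G1|G2=0|1=1 -> 101
Step 3: G0=G2=1 G1=0(const) G2=G1|G2=0|1=1 -> 101
Fixed point reached at step 2: 101

Answer: fixed 101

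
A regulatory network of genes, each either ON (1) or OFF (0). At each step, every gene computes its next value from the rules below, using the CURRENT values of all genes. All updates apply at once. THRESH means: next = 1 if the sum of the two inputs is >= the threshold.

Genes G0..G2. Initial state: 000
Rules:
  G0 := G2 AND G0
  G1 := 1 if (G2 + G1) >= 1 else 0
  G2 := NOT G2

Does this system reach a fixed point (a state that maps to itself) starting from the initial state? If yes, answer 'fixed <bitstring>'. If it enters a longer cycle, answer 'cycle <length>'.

Step 0: 000
Step 1: G0=G2&G0=0&0=0 G1=(0+0>=1)=0 G2=NOT G2=NOT 0=1 -> 001
Step 2: G0=G2&G0=1&0=0 G1=(1+0>=1)=1 G2=NOT G2=NOT 1=0 -> 010
Step 3: G0=G2&G0=0&0=0 G1=(0+1>=1)=1 G2=NOT G2=NOT 0=1 -> 011
Step 4: G0=G2&G0=1&0=0 G1=(1+1>=1)=1 G2=NOT G2=NOT 1=0 -> 010
Cycle of length 2 starting at step 2 -> no fixed point

Answer: cycle 2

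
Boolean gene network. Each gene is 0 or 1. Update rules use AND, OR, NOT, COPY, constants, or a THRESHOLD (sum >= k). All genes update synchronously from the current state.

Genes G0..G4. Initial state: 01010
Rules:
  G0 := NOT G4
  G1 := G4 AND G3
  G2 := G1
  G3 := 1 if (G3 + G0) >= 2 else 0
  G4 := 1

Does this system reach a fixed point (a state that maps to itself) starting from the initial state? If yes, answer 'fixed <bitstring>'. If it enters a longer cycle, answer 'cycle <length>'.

Answer: fixed 00001

Derivation:
Step 0: 01010
Step 1: G0=NOT G4=NOT 0=1 G1=G4&G3=0&1=0 G2=G1=1 G3=(1+0>=2)=0 G4=1(const) -> 10101
Step 2: G0=NOT G4=NOT 1=0 G1=G4&G3=1&0=0 G2=G1=0 G3=(0+1>=2)=0 G4=1(const) -> 00001
Step 3: G0=NOT G4=NOT 1=0 G1=G4&G3=1&0=0 G2=G1=0 G3=(0+0>=2)=0 G4=1(const) -> 00001
Fixed point reached at step 2: 00001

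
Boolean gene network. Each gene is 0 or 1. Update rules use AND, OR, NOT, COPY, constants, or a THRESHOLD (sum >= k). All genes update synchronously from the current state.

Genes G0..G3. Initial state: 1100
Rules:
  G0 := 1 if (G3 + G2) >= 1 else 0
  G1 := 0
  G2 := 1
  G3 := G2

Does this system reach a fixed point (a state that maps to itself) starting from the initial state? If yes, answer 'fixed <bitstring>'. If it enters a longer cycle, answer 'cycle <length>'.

Answer: fixed 1011

Derivation:
Step 0: 1100
Step 1: G0=(0+0>=1)=0 G1=0(const) G2=1(const) G3=G2=0 -> 0010
Step 2: G0=(0+1>=1)=1 G1=0(const) G2=1(const) G3=G2=1 -> 1011
Step 3: G0=(1+1>=1)=1 G1=0(const) G2=1(const) G3=G2=1 -> 1011
Fixed point reached at step 2: 1011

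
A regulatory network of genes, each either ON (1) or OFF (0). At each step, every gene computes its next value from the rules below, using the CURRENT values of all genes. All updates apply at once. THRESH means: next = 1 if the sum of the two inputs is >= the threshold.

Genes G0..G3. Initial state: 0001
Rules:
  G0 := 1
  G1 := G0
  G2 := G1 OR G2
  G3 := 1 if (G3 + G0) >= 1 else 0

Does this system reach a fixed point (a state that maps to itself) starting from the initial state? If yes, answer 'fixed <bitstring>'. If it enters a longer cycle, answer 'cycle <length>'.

Answer: fixed 1111

Derivation:
Step 0: 0001
Step 1: G0=1(const) G1=G0=0 G2=G1|G2=0|0=0 G3=(1+0>=1)=1 -> 1001
Step 2: G0=1(const) G1=G0=1 G2=G1|G2=0|0=0 G3=(1+1>=1)=1 -> 1101
Step 3: G0=1(const) G1=G0=1 G2=G1|G2=1|0=1 G3=(1+1>=1)=1 -> 1111
Step 4: G0=1(const) G1=G0=1 G2=G1|G2=1|1=1 G3=(1+1>=1)=1 -> 1111
Fixed point reached at step 3: 1111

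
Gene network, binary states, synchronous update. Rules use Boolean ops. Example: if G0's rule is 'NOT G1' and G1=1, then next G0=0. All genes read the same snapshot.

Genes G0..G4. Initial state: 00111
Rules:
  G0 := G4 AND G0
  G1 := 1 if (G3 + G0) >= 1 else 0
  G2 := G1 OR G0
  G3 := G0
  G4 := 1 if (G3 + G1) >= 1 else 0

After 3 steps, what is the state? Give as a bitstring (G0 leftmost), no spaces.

Step 1: G0=G4&G0=1&0=0 G1=(1+0>=1)=1 G2=G1|G0=0|0=0 G3=G0=0 G4=(1+0>=1)=1 -> 01001
Step 2: G0=G4&G0=1&0=0 G1=(0+0>=1)=0 G2=G1|G0=1|0=1 G3=G0=0 G4=(0+1>=1)=1 -> 00101
Step 3: G0=G4&G0=1&0=0 G1=(0+0>=1)=0 G2=G1|G0=0|0=0 G3=G0=0 G4=(0+0>=1)=0 -> 00000

00000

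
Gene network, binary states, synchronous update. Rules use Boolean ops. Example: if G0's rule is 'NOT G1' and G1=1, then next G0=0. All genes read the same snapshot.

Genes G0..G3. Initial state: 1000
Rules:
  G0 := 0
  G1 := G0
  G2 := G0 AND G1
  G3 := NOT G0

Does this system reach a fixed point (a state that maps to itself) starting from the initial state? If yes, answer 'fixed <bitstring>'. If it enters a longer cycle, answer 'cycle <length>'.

Step 0: 1000
Step 1: G0=0(const) G1=G0=1 G2=G0&G1=1&0=0 G3=NOT G0=NOT 1=0 -> 0100
Step 2: G0=0(const) G1=G0=0 G2=G0&G1=0&1=0 G3=NOT G0=NOT 0=1 -> 0001
Step 3: G0=0(const) G1=G0=0 G2=G0&G1=0&0=0 G3=NOT G0=NOT 0=1 -> 0001
Fixed point reached at step 2: 0001

Answer: fixed 0001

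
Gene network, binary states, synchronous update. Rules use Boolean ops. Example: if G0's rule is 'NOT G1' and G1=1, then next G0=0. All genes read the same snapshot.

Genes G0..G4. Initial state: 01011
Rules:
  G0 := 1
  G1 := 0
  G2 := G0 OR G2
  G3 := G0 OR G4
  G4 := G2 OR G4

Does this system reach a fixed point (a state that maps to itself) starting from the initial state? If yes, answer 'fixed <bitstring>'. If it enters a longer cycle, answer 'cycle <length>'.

Step 0: 01011
Step 1: G0=1(const) G1=0(const) G2=G0|G2=0|0=0 G3=G0|G4=0|1=1 G4=G2|G4=0|1=1 -> 10011
Step 2: G0=1(const) G1=0(const) G2=G0|G2=1|0=1 G3=G0|G4=1|1=1 G4=G2|G4=0|1=1 -> 10111
Step 3: G0=1(const) G1=0(const) G2=G0|G2=1|1=1 G3=G0|G4=1|1=1 G4=G2|G4=1|1=1 -> 10111
Fixed point reached at step 2: 10111

Answer: fixed 10111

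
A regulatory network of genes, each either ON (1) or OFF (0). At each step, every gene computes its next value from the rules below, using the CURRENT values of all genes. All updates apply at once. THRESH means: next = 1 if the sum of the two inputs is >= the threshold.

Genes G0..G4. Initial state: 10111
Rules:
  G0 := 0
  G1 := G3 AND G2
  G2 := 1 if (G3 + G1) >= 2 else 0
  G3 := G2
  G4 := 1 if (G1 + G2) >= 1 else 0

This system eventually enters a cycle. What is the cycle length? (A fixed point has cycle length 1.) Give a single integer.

Step 0: 10111
Step 1: G0=0(const) G1=G3&G2=1&1=1 G2=(1+0>=2)=0 G3=G2=1 G4=(0+1>=1)=1 -> 01011
Step 2: G0=0(const) G1=G3&G2=1&0=0 G2=(1+1>=2)=1 G3=G2=0 G4=(1+0>=1)=1 -> 00101
Step 3: G0=0(const) G1=G3&G2=0&1=0 G2=(0+0>=2)=0 G3=G2=1 G4=(0+1>=1)=1 -> 00011
Step 4: G0=0(const) G1=G3&G2=1&0=0 G2=(1+0>=2)=0 G3=G2=0 G4=(0+0>=1)=0 -> 00000
Step 5: G0=0(const) G1=G3&G2=0&0=0 G2=(0+0>=2)=0 G3=G2=0 G4=(0+0>=1)=0 -> 00000
State from step 5 equals state from step 4 -> cycle length 1

Answer: 1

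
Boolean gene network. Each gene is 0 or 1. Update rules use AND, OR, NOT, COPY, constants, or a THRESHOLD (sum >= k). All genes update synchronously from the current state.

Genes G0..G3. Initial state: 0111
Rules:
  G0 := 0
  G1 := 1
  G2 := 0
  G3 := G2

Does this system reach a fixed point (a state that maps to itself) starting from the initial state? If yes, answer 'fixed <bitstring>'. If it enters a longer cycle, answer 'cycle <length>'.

Step 0: 0111
Step 1: G0=0(const) G1=1(const) G2=0(const) G3=G2=1 -> 0101
Step 2: G0=0(const) G1=1(const) G2=0(const) G3=G2=0 -> 0100
Step 3: G0=0(const) G1=1(const) G2=0(const) G3=G2=0 -> 0100
Fixed point reached at step 2: 0100

Answer: fixed 0100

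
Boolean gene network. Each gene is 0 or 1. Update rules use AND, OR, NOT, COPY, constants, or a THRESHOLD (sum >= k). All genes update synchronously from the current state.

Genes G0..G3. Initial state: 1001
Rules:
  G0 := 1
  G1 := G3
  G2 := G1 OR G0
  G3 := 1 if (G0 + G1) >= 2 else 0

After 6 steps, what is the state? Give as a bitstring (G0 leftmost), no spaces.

Step 1: G0=1(const) G1=G3=1 G2=G1|G0=0|1=1 G3=(1+0>=2)=0 -> 1110
Step 2: G0=1(const) G1=G3=0 G2=G1|G0=1|1=1 G3=(1+1>=2)=1 -> 1011
Step 3: G0=1(const) G1=G3=1 G2=G1|G0=0|1=1 G3=(1+0>=2)=0 -> 1110
Step 4: G0=1(const) G1=G3=0 G2=G1|G0=1|1=1 G3=(1+1>=2)=1 -> 1011
Step 5: G0=1(const) G1=G3=1 G2=G1|G0=0|1=1 G3=(1+0>=2)=0 -> 1110
Step 6: G0=1(const) G1=G3=0 G2=G1|G0=1|1=1 G3=(1+1>=2)=1 -> 1011

1011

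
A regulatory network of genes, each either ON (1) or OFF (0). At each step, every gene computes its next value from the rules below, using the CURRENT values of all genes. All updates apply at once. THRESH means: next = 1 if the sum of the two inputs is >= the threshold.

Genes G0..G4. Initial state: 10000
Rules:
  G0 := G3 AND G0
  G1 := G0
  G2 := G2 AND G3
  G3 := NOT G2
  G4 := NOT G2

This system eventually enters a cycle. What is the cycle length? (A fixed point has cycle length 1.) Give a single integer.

Step 0: 10000
Step 1: G0=G3&G0=0&1=0 G1=G0=1 G2=G2&G3=0&0=0 G3=NOT G2=NOT 0=1 G4=NOT G2=NOT 0=1 -> 01011
Step 2: G0=G3&G0=1&0=0 G1=G0=0 G2=G2&G3=0&1=0 G3=NOT G2=NOT 0=1 G4=NOT G2=NOT 0=1 -> 00011
Step 3: G0=G3&G0=1&0=0 G1=G0=0 G2=G2&G3=0&1=0 G3=NOT G2=NOT 0=1 G4=NOT G2=NOT 0=1 -> 00011
State from step 3 equals state from step 2 -> cycle length 1

Answer: 1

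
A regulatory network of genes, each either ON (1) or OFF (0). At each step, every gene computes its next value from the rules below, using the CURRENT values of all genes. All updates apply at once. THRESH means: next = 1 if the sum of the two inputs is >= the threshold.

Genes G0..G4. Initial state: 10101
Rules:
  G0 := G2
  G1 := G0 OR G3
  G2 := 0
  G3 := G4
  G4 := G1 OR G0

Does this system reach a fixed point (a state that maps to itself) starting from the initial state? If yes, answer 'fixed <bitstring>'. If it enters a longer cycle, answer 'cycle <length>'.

Step 0: 10101
Step 1: G0=G2=1 G1=G0|G3=1|0=1 G2=0(const) G3=G4=1 G4=G1|G0=0|1=1 -> 11011
Step 2: G0=G2=0 G1=G0|G3=1|1=1 G2=0(const) G3=G4=1 G4=G1|G0=1|1=1 -> 01011
Step 3: G0=G2=0 G1=G0|G3=0|1=1 G2=0(const) G3=G4=1 G4=G1|G0=1|0=1 -> 01011
Fixed point reached at step 2: 01011

Answer: fixed 01011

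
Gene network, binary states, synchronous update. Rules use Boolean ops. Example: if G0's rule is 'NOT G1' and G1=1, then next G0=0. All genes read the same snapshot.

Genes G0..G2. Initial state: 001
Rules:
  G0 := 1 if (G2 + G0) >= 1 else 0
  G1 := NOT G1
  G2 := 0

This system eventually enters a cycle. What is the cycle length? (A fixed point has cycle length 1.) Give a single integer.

Step 0: 001
Step 1: G0=(1+0>=1)=1 G1=NOT G1=NOT 0=1 G2=0(const) -> 110
Step 2: G0=(0+1>=1)=1 G1=NOT G1=NOT 1=0 G2=0(const) -> 100
Step 3: G0=(0+1>=1)=1 G1=NOT G1=NOT 0=1 G2=0(const) -> 110
State from step 3 equals state from step 1 -> cycle length 2

Answer: 2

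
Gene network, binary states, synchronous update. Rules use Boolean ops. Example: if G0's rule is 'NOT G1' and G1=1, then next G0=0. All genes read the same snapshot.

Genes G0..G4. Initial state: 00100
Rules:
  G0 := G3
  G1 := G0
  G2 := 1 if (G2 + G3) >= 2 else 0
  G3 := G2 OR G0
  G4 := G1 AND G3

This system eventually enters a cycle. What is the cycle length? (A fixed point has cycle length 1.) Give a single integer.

Step 0: 00100
Step 1: G0=G3=0 G1=G0=0 G2=(1+0>=2)=0 G3=G2|G0=1|0=1 G4=G1&G3=0&0=0 -> 00010
Step 2: G0=G3=1 G1=G0=0 G2=(0+1>=2)=0 G3=G2|G0=0|0=0 G4=G1&G3=0&1=0 -> 10000
Step 3: G0=G3=0 G1=G0=1 G2=(0+0>=2)=0 G3=G2|G0=0|1=1 G4=G1&G3=0&0=0 -> 01010
Step 4: G0=G3=1 G1=G0=0 G2=(0+1>=2)=0 G3=G2|G0=0|0=0 G4=G1&G3=1&1=1 -> 10001
Step 5: G0=G3=0 G1=G0=1 G2=(0+0>=2)=0 G3=G2|G0=0|1=1 G4=G1&G3=0&0=0 -> 01010
State from step 5 equals state from step 3 -> cycle length 2

Answer: 2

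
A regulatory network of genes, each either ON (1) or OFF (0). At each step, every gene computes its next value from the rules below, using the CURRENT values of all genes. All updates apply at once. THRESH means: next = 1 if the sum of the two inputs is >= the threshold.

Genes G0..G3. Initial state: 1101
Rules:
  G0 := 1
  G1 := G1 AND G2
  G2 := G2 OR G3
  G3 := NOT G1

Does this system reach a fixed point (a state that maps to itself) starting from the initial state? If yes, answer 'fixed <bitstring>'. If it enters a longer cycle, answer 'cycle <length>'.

Step 0: 1101
Step 1: G0=1(const) G1=G1&G2=1&0=0 G2=G2|G3=0|1=1 G3=NOT G1=NOT 1=0 -> 1010
Step 2: G0=1(const) G1=G1&G2=0&1=0 G2=G2|G3=1|0=1 G3=NOT G1=NOT 0=1 -> 1011
Step 3: G0=1(const) G1=G1&G2=0&1=0 G2=G2|G3=1|1=1 G3=NOT G1=NOT 0=1 -> 1011
Fixed point reached at step 2: 1011

Answer: fixed 1011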